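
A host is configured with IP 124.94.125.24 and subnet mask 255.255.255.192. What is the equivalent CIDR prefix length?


Binary: 11111111.11111111.11111111.11000000
Count leading 1s
Prefix: /26


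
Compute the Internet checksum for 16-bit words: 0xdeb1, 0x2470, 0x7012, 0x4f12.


Sum all words (with carry folding):
+ 0xdeb1 = 0xdeb1
+ 0x2470 = 0x0322
+ 0x7012 = 0x7334
+ 0x4f12 = 0xc246
One's complement: ~0xc246
Checksum = 0x3db9


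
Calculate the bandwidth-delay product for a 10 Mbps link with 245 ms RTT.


BDP = bandwidth * RTT
= 10 Mbps * 245 ms
= 10 * 1e6 * 245 / 1000 bits
= 2450000 bits
= 306250 bytes
= 299.0723 KB
BDP = 2450000 bits (306250 bytes)


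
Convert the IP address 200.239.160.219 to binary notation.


200 = 11001000
239 = 11101111
160 = 10100000
219 = 11011011
Binary: 11001000.11101111.10100000.11011011


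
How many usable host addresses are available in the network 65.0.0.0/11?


Host bits = 32 - 11 = 21
Total addresses = 2^21 = 2097152
Usable = total - 2 (network and broadcast)
Usable hosts: 2097150


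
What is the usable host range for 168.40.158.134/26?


Network: 168.40.158.128
Broadcast: 168.40.158.191
First usable = network + 1
Last usable = broadcast - 1
Range: 168.40.158.129 to 168.40.158.190


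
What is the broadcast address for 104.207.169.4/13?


Network: 104.200.0.0/13
Host bits = 19
Set all host bits to 1:
Broadcast: 104.207.255.255


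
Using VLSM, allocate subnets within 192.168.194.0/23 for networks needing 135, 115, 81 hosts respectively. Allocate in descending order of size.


135 hosts -> /24 (254 usable): 192.168.194.0/24
115 hosts -> /25 (126 usable): 192.168.195.0/25
81 hosts -> /25 (126 usable): 192.168.195.128/25
Allocation: 192.168.194.0/24 (135 hosts, 254 usable); 192.168.195.0/25 (115 hosts, 126 usable); 192.168.195.128/25 (81 hosts, 126 usable)


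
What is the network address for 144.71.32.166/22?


IP:   10010000.01000111.00100000.10100110
Mask: 11111111.11111111.11111100.00000000
AND operation:
Net:  10010000.01000111.00100000.00000000
Network: 144.71.32.0/22


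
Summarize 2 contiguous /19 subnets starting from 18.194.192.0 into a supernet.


Original prefix: /19
Number of subnets: 2 = 2^1
New prefix = 19 - 1 = 18
Supernet: 18.194.192.0/18


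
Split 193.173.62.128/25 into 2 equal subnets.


New prefix = 25 + 1 = 26
Each subnet has 64 addresses
  193.173.62.128/26
  193.173.62.192/26
Subnets: 193.173.62.128/26, 193.173.62.192/26


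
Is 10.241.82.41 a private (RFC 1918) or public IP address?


RFC 1918 private ranges:
  10.0.0.0/8 (10.0.0.0 - 10.255.255.255)
  172.16.0.0/12 (172.16.0.0 - 172.31.255.255)
  192.168.0.0/16 (192.168.0.0 - 192.168.255.255)
Private (in 10.0.0.0/8)


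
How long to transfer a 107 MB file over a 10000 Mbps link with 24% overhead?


Effective throughput = 10000 * (1 - 24/100) = 7600 Mbps
File size in Mb = 107 * 8 = 856 Mb
Time = 856 / 7600
Time = 0.1126 seconds


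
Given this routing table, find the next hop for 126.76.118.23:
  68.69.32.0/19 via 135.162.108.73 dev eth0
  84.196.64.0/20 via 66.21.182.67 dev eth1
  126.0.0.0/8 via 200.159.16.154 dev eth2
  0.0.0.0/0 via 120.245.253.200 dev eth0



Longest prefix match for 126.76.118.23:
  /19 68.69.32.0: no
  /20 84.196.64.0: no
  /8 126.0.0.0: MATCH
  /0 0.0.0.0: MATCH
Selected: next-hop 200.159.16.154 via eth2 (matched /8)


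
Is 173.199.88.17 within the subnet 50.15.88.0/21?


Subnet network: 50.15.88.0
Test IP AND mask: 173.199.88.0
No, 173.199.88.17 is not in 50.15.88.0/21


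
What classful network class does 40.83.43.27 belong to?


First octet: 40
Binary: 00101000
0xxxxxxx -> Class A (1-126)
Class A, default mask 255.0.0.0 (/8)


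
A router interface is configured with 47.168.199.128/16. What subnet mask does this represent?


/16 means 16 network bits, 16 host bits
Binary: 11111111111111110000000000000000
Mask: 255.255.0.0


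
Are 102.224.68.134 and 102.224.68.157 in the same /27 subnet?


Mask: 255.255.255.224
102.224.68.134 AND mask = 102.224.68.128
102.224.68.157 AND mask = 102.224.68.128
Yes, same subnet (102.224.68.128)


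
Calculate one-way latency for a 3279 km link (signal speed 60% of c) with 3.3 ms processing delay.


Speed = 0.6 * 3e5 km/s = 180000 km/s
Propagation delay = 3279 / 180000 = 0.0182 s = 18.2167 ms
Processing delay = 3.3 ms
Total one-way latency = 21.5167 ms


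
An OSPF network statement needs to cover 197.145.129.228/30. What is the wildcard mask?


Subnet mask: 255.255.255.252
Wildcard = 255.255.255.255 - subnet mask
255 - 255 = 0
255 - 255 = 0
255 - 255 = 0
255 - 252 = 3
Wildcard: 0.0.0.3


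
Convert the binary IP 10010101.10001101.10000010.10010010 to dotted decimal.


10010101 = 149
10001101 = 141
10000010 = 130
10010010 = 146
IP: 149.141.130.146


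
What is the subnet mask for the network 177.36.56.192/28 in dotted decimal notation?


/28 means 28 network bits, 4 host bits
Binary: 11111111111111111111111111110000
Mask: 255.255.255.240


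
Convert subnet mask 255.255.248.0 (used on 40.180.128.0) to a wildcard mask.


Subnet mask: 255.255.248.0
Wildcard = 255.255.255.255 - subnet mask
255 - 255 = 0
255 - 255 = 0
255 - 248 = 7
255 - 0 = 255
Wildcard: 0.0.7.255


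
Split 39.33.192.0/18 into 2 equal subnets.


New prefix = 18 + 1 = 19
Each subnet has 8192 addresses
  39.33.192.0/19
  39.33.224.0/19
Subnets: 39.33.192.0/19, 39.33.224.0/19


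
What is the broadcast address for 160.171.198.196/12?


Network: 160.160.0.0/12
Host bits = 20
Set all host bits to 1:
Broadcast: 160.175.255.255


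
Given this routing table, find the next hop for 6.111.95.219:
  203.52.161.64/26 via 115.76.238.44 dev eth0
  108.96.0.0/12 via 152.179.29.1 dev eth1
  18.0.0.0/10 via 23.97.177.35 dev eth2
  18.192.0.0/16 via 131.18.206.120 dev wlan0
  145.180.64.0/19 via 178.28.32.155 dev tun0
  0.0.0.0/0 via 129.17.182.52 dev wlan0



Longest prefix match for 6.111.95.219:
  /26 203.52.161.64: no
  /12 108.96.0.0: no
  /10 18.0.0.0: no
  /16 18.192.0.0: no
  /19 145.180.64.0: no
  /0 0.0.0.0: MATCH
Selected: next-hop 129.17.182.52 via wlan0 (matched /0)


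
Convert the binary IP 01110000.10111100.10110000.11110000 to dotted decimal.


01110000 = 112
10111100 = 188
10110000 = 176
11110000 = 240
IP: 112.188.176.240


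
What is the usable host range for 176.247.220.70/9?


Network: 176.128.0.0
Broadcast: 176.255.255.255
First usable = network + 1
Last usable = broadcast - 1
Range: 176.128.0.1 to 176.255.255.254


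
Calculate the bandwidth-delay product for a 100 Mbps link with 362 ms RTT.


BDP = bandwidth * RTT
= 100 Mbps * 362 ms
= 100 * 1e6 * 362 / 1000 bits
= 36200000 bits
= 4525000 bytes
= 4418.9453 KB
BDP = 36200000 bits (4525000 bytes)


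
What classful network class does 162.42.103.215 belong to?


First octet: 162
Binary: 10100010
10xxxxxx -> Class B (128-191)
Class B, default mask 255.255.0.0 (/16)


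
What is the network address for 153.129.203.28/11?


IP:   10011001.10000001.11001011.00011100
Mask: 11111111.11100000.00000000.00000000
AND operation:
Net:  10011001.10000000.00000000.00000000
Network: 153.128.0.0/11


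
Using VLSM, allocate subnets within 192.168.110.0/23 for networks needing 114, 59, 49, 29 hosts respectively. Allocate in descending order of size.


114 hosts -> /25 (126 usable): 192.168.110.0/25
59 hosts -> /26 (62 usable): 192.168.110.128/26
49 hosts -> /26 (62 usable): 192.168.110.192/26
29 hosts -> /27 (30 usable): 192.168.111.0/27
Allocation: 192.168.110.0/25 (114 hosts, 126 usable); 192.168.110.128/26 (59 hosts, 62 usable); 192.168.110.192/26 (49 hosts, 62 usable); 192.168.111.0/27 (29 hosts, 30 usable)


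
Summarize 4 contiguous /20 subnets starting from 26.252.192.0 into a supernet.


Original prefix: /20
Number of subnets: 4 = 2^2
New prefix = 20 - 2 = 18
Supernet: 26.252.192.0/18


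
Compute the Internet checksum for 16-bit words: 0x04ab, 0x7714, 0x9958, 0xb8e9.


Sum all words (with carry folding):
+ 0x04ab = 0x04ab
+ 0x7714 = 0x7bbf
+ 0x9958 = 0x1518
+ 0xb8e9 = 0xce01
One's complement: ~0xce01
Checksum = 0x31fe


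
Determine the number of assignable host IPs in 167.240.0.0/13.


Host bits = 32 - 13 = 19
Total addresses = 2^19 = 524288
Usable = total - 2 (network and broadcast)
Usable hosts: 524286


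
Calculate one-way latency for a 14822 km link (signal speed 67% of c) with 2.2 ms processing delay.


Speed = 0.67 * 3e5 km/s = 201000 km/s
Propagation delay = 14822 / 201000 = 0.0737 s = 73.7413 ms
Processing delay = 2.2 ms
Total one-way latency = 75.9413 ms


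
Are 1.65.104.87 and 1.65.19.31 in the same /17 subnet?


Mask: 255.255.128.0
1.65.104.87 AND mask = 1.65.0.0
1.65.19.31 AND mask = 1.65.0.0
Yes, same subnet (1.65.0.0)


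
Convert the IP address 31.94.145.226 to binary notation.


31 = 00011111
94 = 01011110
145 = 10010001
226 = 11100010
Binary: 00011111.01011110.10010001.11100010


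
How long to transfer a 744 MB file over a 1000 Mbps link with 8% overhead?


Effective throughput = 1000 * (1 - 8/100) = 920 Mbps
File size in Mb = 744 * 8 = 5952 Mb
Time = 5952 / 920
Time = 6.4696 seconds


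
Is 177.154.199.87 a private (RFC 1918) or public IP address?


RFC 1918 private ranges:
  10.0.0.0/8 (10.0.0.0 - 10.255.255.255)
  172.16.0.0/12 (172.16.0.0 - 172.31.255.255)
  192.168.0.0/16 (192.168.0.0 - 192.168.255.255)
Public (not in any RFC 1918 range)


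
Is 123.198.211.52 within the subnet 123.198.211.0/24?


Subnet network: 123.198.211.0
Test IP AND mask: 123.198.211.0
Yes, 123.198.211.52 is in 123.198.211.0/24


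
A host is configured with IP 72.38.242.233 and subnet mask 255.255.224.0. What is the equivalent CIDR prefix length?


Binary: 11111111.11111111.11100000.00000000
Count leading 1s
Prefix: /19


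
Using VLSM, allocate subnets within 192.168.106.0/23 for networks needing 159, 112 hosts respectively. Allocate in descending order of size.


159 hosts -> /24 (254 usable): 192.168.106.0/24
112 hosts -> /25 (126 usable): 192.168.107.0/25
Allocation: 192.168.106.0/24 (159 hosts, 254 usable); 192.168.107.0/25 (112 hosts, 126 usable)


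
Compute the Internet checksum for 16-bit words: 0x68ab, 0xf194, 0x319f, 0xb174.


Sum all words (with carry folding):
+ 0x68ab = 0x68ab
+ 0xf194 = 0x5a40
+ 0x319f = 0x8bdf
+ 0xb174 = 0x3d54
One's complement: ~0x3d54
Checksum = 0xc2ab


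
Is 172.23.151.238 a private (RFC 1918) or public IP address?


RFC 1918 private ranges:
  10.0.0.0/8 (10.0.0.0 - 10.255.255.255)
  172.16.0.0/12 (172.16.0.0 - 172.31.255.255)
  192.168.0.0/16 (192.168.0.0 - 192.168.255.255)
Private (in 172.16.0.0/12)


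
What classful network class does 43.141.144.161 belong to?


First octet: 43
Binary: 00101011
0xxxxxxx -> Class A (1-126)
Class A, default mask 255.0.0.0 (/8)


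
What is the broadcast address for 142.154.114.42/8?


Network: 142.0.0.0/8
Host bits = 24
Set all host bits to 1:
Broadcast: 142.255.255.255


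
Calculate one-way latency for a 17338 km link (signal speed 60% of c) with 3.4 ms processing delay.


Speed = 0.6 * 3e5 km/s = 180000 km/s
Propagation delay = 17338 / 180000 = 0.0963 s = 96.3222 ms
Processing delay = 3.4 ms
Total one-way latency = 99.7222 ms


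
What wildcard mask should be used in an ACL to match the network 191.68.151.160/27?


Subnet mask: 255.255.255.224
Wildcard = 255.255.255.255 - subnet mask
255 - 255 = 0
255 - 255 = 0
255 - 255 = 0
255 - 224 = 31
Wildcard: 0.0.0.31


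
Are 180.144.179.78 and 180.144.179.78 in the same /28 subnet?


Mask: 255.255.255.240
180.144.179.78 AND mask = 180.144.179.64
180.144.179.78 AND mask = 180.144.179.64
Yes, same subnet (180.144.179.64)


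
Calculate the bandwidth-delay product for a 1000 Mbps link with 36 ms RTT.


BDP = bandwidth * RTT
= 1000 Mbps * 36 ms
= 1000 * 1e6 * 36 / 1000 bits
= 36000000 bits
= 4500000 bytes
= 4394.5312 KB
BDP = 36000000 bits (4500000 bytes)


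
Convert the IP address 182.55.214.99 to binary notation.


182 = 10110110
55 = 00110111
214 = 11010110
99 = 01100011
Binary: 10110110.00110111.11010110.01100011


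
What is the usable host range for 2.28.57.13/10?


Network: 2.0.0.0
Broadcast: 2.63.255.255
First usable = network + 1
Last usable = broadcast - 1
Range: 2.0.0.1 to 2.63.255.254


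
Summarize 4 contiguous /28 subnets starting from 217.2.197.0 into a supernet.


Original prefix: /28
Number of subnets: 4 = 2^2
New prefix = 28 - 2 = 26
Supernet: 217.2.197.0/26


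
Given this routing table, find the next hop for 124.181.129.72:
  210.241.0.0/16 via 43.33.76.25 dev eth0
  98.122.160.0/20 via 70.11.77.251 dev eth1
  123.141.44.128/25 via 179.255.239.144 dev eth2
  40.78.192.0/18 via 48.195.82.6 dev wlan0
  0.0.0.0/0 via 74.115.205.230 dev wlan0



Longest prefix match for 124.181.129.72:
  /16 210.241.0.0: no
  /20 98.122.160.0: no
  /25 123.141.44.128: no
  /18 40.78.192.0: no
  /0 0.0.0.0: MATCH
Selected: next-hop 74.115.205.230 via wlan0 (matched /0)


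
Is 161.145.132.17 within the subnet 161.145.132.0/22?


Subnet network: 161.145.132.0
Test IP AND mask: 161.145.132.0
Yes, 161.145.132.17 is in 161.145.132.0/22


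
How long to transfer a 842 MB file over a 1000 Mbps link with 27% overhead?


Effective throughput = 1000 * (1 - 27/100) = 730 Mbps
File size in Mb = 842 * 8 = 6736 Mb
Time = 6736 / 730
Time = 9.2274 seconds


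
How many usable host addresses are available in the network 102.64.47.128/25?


Host bits = 32 - 25 = 7
Total addresses = 2^7 = 128
Usable = total - 2 (network and broadcast)
Usable hosts: 126


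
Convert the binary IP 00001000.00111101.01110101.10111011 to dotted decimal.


00001000 = 8
00111101 = 61
01110101 = 117
10111011 = 187
IP: 8.61.117.187


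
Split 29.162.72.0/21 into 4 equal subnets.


New prefix = 21 + 2 = 23
Each subnet has 512 addresses
  29.162.72.0/23
  29.162.74.0/23
  29.162.76.0/23
  29.162.78.0/23
Subnets: 29.162.72.0/23, 29.162.74.0/23, 29.162.76.0/23, 29.162.78.0/23


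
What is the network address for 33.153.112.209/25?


IP:   00100001.10011001.01110000.11010001
Mask: 11111111.11111111.11111111.10000000
AND operation:
Net:  00100001.10011001.01110000.10000000
Network: 33.153.112.128/25


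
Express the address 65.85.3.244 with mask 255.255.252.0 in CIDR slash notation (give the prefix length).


Binary: 11111111.11111111.11111100.00000000
Count leading 1s
Prefix: /22


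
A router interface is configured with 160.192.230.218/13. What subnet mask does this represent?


/13 means 13 network bits, 19 host bits
Binary: 11111111111110000000000000000000
Mask: 255.248.0.0


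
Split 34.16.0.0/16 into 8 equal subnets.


New prefix = 16 + 3 = 19
Each subnet has 8192 addresses
  34.16.0.0/19
  34.16.32.0/19
  34.16.64.0/19
  34.16.96.0/19
  34.16.128.0/19
  34.16.160.0/19
  34.16.192.0/19
  34.16.224.0/19
Subnets: 34.16.0.0/19, 34.16.32.0/19, 34.16.64.0/19, 34.16.96.0/19, 34.16.128.0/19, 34.16.160.0/19, 34.16.192.0/19, 34.16.224.0/19


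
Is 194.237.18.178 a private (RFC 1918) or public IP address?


RFC 1918 private ranges:
  10.0.0.0/8 (10.0.0.0 - 10.255.255.255)
  172.16.0.0/12 (172.16.0.0 - 172.31.255.255)
  192.168.0.0/16 (192.168.0.0 - 192.168.255.255)
Public (not in any RFC 1918 range)


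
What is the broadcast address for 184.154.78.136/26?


Network: 184.154.78.128/26
Host bits = 6
Set all host bits to 1:
Broadcast: 184.154.78.191


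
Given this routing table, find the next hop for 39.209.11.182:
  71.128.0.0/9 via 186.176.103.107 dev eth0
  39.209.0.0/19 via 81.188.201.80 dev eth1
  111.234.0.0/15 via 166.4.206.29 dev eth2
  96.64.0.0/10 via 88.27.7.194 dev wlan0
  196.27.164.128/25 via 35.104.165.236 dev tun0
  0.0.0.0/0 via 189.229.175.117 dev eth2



Longest prefix match for 39.209.11.182:
  /9 71.128.0.0: no
  /19 39.209.0.0: MATCH
  /15 111.234.0.0: no
  /10 96.64.0.0: no
  /25 196.27.164.128: no
  /0 0.0.0.0: MATCH
Selected: next-hop 81.188.201.80 via eth1 (matched /19)


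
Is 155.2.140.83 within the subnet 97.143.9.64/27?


Subnet network: 97.143.9.64
Test IP AND mask: 155.2.140.64
No, 155.2.140.83 is not in 97.143.9.64/27


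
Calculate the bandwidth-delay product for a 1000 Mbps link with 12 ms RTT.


BDP = bandwidth * RTT
= 1000 Mbps * 12 ms
= 1000 * 1e6 * 12 / 1000 bits
= 12000000 bits
= 1500000 bytes
= 1464.8438 KB
BDP = 12000000 bits (1500000 bytes)


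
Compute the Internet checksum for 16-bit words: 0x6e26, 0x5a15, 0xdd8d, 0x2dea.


Sum all words (with carry folding):
+ 0x6e26 = 0x6e26
+ 0x5a15 = 0xc83b
+ 0xdd8d = 0xa5c9
+ 0x2dea = 0xd3b3
One's complement: ~0xd3b3
Checksum = 0x2c4c


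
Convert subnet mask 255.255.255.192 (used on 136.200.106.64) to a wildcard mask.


Subnet mask: 255.255.255.192
Wildcard = 255.255.255.255 - subnet mask
255 - 255 = 0
255 - 255 = 0
255 - 255 = 0
255 - 192 = 63
Wildcard: 0.0.0.63


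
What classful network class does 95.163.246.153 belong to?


First octet: 95
Binary: 01011111
0xxxxxxx -> Class A (1-126)
Class A, default mask 255.0.0.0 (/8)


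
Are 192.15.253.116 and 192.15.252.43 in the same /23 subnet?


Mask: 255.255.254.0
192.15.253.116 AND mask = 192.15.252.0
192.15.252.43 AND mask = 192.15.252.0
Yes, same subnet (192.15.252.0)


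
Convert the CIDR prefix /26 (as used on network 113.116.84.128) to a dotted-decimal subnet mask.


/26 means 26 network bits, 6 host bits
Binary: 11111111111111111111111111000000
Mask: 255.255.255.192


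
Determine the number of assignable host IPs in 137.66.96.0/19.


Host bits = 32 - 19 = 13
Total addresses = 2^13 = 8192
Usable = total - 2 (network and broadcast)
Usable hosts: 8190


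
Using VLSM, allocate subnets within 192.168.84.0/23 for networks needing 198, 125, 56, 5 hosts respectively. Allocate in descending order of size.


198 hosts -> /24 (254 usable): 192.168.84.0/24
125 hosts -> /25 (126 usable): 192.168.85.0/25
56 hosts -> /26 (62 usable): 192.168.85.128/26
5 hosts -> /29 (6 usable): 192.168.85.192/29
Allocation: 192.168.84.0/24 (198 hosts, 254 usable); 192.168.85.0/25 (125 hosts, 126 usable); 192.168.85.128/26 (56 hosts, 62 usable); 192.168.85.192/29 (5 hosts, 6 usable)


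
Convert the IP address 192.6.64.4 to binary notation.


192 = 11000000
6 = 00000110
64 = 01000000
4 = 00000100
Binary: 11000000.00000110.01000000.00000100


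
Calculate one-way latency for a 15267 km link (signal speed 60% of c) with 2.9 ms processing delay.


Speed = 0.6 * 3e5 km/s = 180000 km/s
Propagation delay = 15267 / 180000 = 0.0848 s = 84.8167 ms
Processing delay = 2.9 ms
Total one-way latency = 87.7167 ms


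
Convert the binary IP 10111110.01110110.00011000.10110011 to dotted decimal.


10111110 = 190
01110110 = 118
00011000 = 24
10110011 = 179
IP: 190.118.24.179


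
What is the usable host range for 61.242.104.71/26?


Network: 61.242.104.64
Broadcast: 61.242.104.127
First usable = network + 1
Last usable = broadcast - 1
Range: 61.242.104.65 to 61.242.104.126


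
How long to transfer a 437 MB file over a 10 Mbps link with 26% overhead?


Effective throughput = 10 * (1 - 26/100) = 7.4 Mbps
File size in Mb = 437 * 8 = 3496 Mb
Time = 3496 / 7.4
Time = 472.4324 seconds


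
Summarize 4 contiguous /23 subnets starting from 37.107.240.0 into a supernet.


Original prefix: /23
Number of subnets: 4 = 2^2
New prefix = 23 - 2 = 21
Supernet: 37.107.240.0/21


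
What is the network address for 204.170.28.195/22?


IP:   11001100.10101010.00011100.11000011
Mask: 11111111.11111111.11111100.00000000
AND operation:
Net:  11001100.10101010.00011100.00000000
Network: 204.170.28.0/22


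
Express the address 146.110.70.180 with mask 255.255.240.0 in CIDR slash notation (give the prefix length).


Binary: 11111111.11111111.11110000.00000000
Count leading 1s
Prefix: /20


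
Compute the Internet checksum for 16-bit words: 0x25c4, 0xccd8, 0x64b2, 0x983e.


Sum all words (with carry folding):
+ 0x25c4 = 0x25c4
+ 0xccd8 = 0xf29c
+ 0x64b2 = 0x574f
+ 0x983e = 0xef8d
One's complement: ~0xef8d
Checksum = 0x1072


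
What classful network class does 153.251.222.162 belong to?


First octet: 153
Binary: 10011001
10xxxxxx -> Class B (128-191)
Class B, default mask 255.255.0.0 (/16)


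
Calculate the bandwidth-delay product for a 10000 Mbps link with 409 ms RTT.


BDP = bandwidth * RTT
= 10000 Mbps * 409 ms
= 10000 * 1e6 * 409 / 1000 bits
= 4090000000 bits
= 511250000 bytes
= 499267.5781 KB
BDP = 4090000000 bits (511250000 bytes)


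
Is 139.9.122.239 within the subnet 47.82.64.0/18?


Subnet network: 47.82.64.0
Test IP AND mask: 139.9.64.0
No, 139.9.122.239 is not in 47.82.64.0/18


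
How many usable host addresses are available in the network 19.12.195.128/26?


Host bits = 32 - 26 = 6
Total addresses = 2^6 = 64
Usable = total - 2 (network and broadcast)
Usable hosts: 62


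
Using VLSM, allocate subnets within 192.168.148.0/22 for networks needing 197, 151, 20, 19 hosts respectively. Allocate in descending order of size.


197 hosts -> /24 (254 usable): 192.168.148.0/24
151 hosts -> /24 (254 usable): 192.168.149.0/24
20 hosts -> /27 (30 usable): 192.168.150.0/27
19 hosts -> /27 (30 usable): 192.168.150.32/27
Allocation: 192.168.148.0/24 (197 hosts, 254 usable); 192.168.149.0/24 (151 hosts, 254 usable); 192.168.150.0/27 (20 hosts, 30 usable); 192.168.150.32/27 (19 hosts, 30 usable)


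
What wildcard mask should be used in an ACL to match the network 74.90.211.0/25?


Subnet mask: 255.255.255.128
Wildcard = 255.255.255.255 - subnet mask
255 - 255 = 0
255 - 255 = 0
255 - 255 = 0
255 - 128 = 127
Wildcard: 0.0.0.127


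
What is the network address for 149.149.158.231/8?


IP:   10010101.10010101.10011110.11100111
Mask: 11111111.00000000.00000000.00000000
AND operation:
Net:  10010101.00000000.00000000.00000000
Network: 149.0.0.0/8


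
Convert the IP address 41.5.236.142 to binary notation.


41 = 00101001
5 = 00000101
236 = 11101100
142 = 10001110
Binary: 00101001.00000101.11101100.10001110


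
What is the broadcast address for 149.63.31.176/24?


Network: 149.63.31.0/24
Host bits = 8
Set all host bits to 1:
Broadcast: 149.63.31.255


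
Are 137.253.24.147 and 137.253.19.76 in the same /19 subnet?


Mask: 255.255.224.0
137.253.24.147 AND mask = 137.253.0.0
137.253.19.76 AND mask = 137.253.0.0
Yes, same subnet (137.253.0.0)


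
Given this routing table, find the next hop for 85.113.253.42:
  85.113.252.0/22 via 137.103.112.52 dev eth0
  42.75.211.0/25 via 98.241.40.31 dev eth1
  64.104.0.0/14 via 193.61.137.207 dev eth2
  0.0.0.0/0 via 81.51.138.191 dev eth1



Longest prefix match for 85.113.253.42:
  /22 85.113.252.0: MATCH
  /25 42.75.211.0: no
  /14 64.104.0.0: no
  /0 0.0.0.0: MATCH
Selected: next-hop 137.103.112.52 via eth0 (matched /22)


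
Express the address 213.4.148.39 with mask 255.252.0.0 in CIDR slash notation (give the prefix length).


Binary: 11111111.11111100.00000000.00000000
Count leading 1s
Prefix: /14


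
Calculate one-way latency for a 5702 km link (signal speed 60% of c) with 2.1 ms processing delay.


Speed = 0.6 * 3e5 km/s = 180000 km/s
Propagation delay = 5702 / 180000 = 0.0317 s = 31.6778 ms
Processing delay = 2.1 ms
Total one-way latency = 33.7778 ms


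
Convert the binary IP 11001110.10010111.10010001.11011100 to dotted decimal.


11001110 = 206
10010111 = 151
10010001 = 145
11011100 = 220
IP: 206.151.145.220


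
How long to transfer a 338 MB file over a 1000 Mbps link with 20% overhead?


Effective throughput = 1000 * (1 - 20/100) = 800 Mbps
File size in Mb = 338 * 8 = 2704 Mb
Time = 2704 / 800
Time = 3.38 seconds


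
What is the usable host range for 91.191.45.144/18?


Network: 91.191.0.0
Broadcast: 91.191.63.255
First usable = network + 1
Last usable = broadcast - 1
Range: 91.191.0.1 to 91.191.63.254


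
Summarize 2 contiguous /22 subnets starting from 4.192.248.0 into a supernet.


Original prefix: /22
Number of subnets: 2 = 2^1
New prefix = 22 - 1 = 21
Supernet: 4.192.248.0/21


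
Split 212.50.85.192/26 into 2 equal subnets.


New prefix = 26 + 1 = 27
Each subnet has 32 addresses
  212.50.85.192/27
  212.50.85.224/27
Subnets: 212.50.85.192/27, 212.50.85.224/27


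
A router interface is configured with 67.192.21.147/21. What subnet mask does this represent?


/21 means 21 network bits, 11 host bits
Binary: 11111111111111111111100000000000
Mask: 255.255.248.0


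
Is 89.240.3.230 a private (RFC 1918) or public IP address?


RFC 1918 private ranges:
  10.0.0.0/8 (10.0.0.0 - 10.255.255.255)
  172.16.0.0/12 (172.16.0.0 - 172.31.255.255)
  192.168.0.0/16 (192.168.0.0 - 192.168.255.255)
Public (not in any RFC 1918 range)


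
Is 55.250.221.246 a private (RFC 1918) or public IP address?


RFC 1918 private ranges:
  10.0.0.0/8 (10.0.0.0 - 10.255.255.255)
  172.16.0.0/12 (172.16.0.0 - 172.31.255.255)
  192.168.0.0/16 (192.168.0.0 - 192.168.255.255)
Public (not in any RFC 1918 range)


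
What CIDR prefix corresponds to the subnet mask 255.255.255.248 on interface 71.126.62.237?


Binary: 11111111.11111111.11111111.11111000
Count leading 1s
Prefix: /29


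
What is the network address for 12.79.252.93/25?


IP:   00001100.01001111.11111100.01011101
Mask: 11111111.11111111.11111111.10000000
AND operation:
Net:  00001100.01001111.11111100.00000000
Network: 12.79.252.0/25


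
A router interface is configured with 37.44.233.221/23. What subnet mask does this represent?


/23 means 23 network bits, 9 host bits
Binary: 11111111111111111111111000000000
Mask: 255.255.254.0


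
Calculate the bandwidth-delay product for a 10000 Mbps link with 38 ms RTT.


BDP = bandwidth * RTT
= 10000 Mbps * 38 ms
= 10000 * 1e6 * 38 / 1000 bits
= 380000000 bits
= 47500000 bytes
= 46386.7188 KB
BDP = 380000000 bits (47500000 bytes)


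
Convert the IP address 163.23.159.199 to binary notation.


163 = 10100011
23 = 00010111
159 = 10011111
199 = 11000111
Binary: 10100011.00010111.10011111.11000111


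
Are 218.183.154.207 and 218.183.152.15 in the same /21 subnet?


Mask: 255.255.248.0
218.183.154.207 AND mask = 218.183.152.0
218.183.152.15 AND mask = 218.183.152.0
Yes, same subnet (218.183.152.0)


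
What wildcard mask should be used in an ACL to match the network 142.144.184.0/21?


Subnet mask: 255.255.248.0
Wildcard = 255.255.255.255 - subnet mask
255 - 255 = 0
255 - 255 = 0
255 - 248 = 7
255 - 0 = 255
Wildcard: 0.0.7.255


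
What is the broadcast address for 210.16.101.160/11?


Network: 210.0.0.0/11
Host bits = 21
Set all host bits to 1:
Broadcast: 210.31.255.255


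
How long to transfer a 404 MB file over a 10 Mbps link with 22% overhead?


Effective throughput = 10 * (1 - 22/100) = 7.8 Mbps
File size in Mb = 404 * 8 = 3232 Mb
Time = 3232 / 7.8
Time = 414.359 seconds


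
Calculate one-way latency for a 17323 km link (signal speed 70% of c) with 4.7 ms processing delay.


Speed = 0.7 * 3e5 km/s = 210000 km/s
Propagation delay = 17323 / 210000 = 0.0825 s = 82.4905 ms
Processing delay = 4.7 ms
Total one-way latency = 87.1905 ms


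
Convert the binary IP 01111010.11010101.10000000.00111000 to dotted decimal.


01111010 = 122
11010101 = 213
10000000 = 128
00111000 = 56
IP: 122.213.128.56


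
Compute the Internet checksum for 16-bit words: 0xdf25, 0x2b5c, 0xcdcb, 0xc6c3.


Sum all words (with carry folding):
+ 0xdf25 = 0xdf25
+ 0x2b5c = 0x0a82
+ 0xcdcb = 0xd84d
+ 0xc6c3 = 0x9f11
One's complement: ~0x9f11
Checksum = 0x60ee


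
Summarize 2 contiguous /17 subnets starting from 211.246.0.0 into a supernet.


Original prefix: /17
Number of subnets: 2 = 2^1
New prefix = 17 - 1 = 16
Supernet: 211.246.0.0/16


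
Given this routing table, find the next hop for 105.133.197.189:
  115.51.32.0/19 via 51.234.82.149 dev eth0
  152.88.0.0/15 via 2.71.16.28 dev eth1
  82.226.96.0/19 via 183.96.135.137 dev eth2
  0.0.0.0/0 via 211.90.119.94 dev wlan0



Longest prefix match for 105.133.197.189:
  /19 115.51.32.0: no
  /15 152.88.0.0: no
  /19 82.226.96.0: no
  /0 0.0.0.0: MATCH
Selected: next-hop 211.90.119.94 via wlan0 (matched /0)


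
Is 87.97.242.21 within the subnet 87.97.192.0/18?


Subnet network: 87.97.192.0
Test IP AND mask: 87.97.192.0
Yes, 87.97.242.21 is in 87.97.192.0/18


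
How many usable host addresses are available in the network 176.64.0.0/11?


Host bits = 32 - 11 = 21
Total addresses = 2^21 = 2097152
Usable = total - 2 (network and broadcast)
Usable hosts: 2097150


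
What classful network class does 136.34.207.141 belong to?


First octet: 136
Binary: 10001000
10xxxxxx -> Class B (128-191)
Class B, default mask 255.255.0.0 (/16)


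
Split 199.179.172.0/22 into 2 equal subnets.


New prefix = 22 + 1 = 23
Each subnet has 512 addresses
  199.179.172.0/23
  199.179.174.0/23
Subnets: 199.179.172.0/23, 199.179.174.0/23


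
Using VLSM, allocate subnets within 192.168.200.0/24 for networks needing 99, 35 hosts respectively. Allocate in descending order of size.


99 hosts -> /25 (126 usable): 192.168.200.0/25
35 hosts -> /26 (62 usable): 192.168.200.128/26
Allocation: 192.168.200.0/25 (99 hosts, 126 usable); 192.168.200.128/26 (35 hosts, 62 usable)


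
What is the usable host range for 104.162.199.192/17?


Network: 104.162.128.0
Broadcast: 104.162.255.255
First usable = network + 1
Last usable = broadcast - 1
Range: 104.162.128.1 to 104.162.255.254


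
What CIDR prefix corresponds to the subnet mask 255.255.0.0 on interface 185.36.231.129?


Binary: 11111111.11111111.00000000.00000000
Count leading 1s
Prefix: /16


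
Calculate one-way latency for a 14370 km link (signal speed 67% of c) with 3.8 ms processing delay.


Speed = 0.67 * 3e5 km/s = 201000 km/s
Propagation delay = 14370 / 201000 = 0.0715 s = 71.4925 ms
Processing delay = 3.8 ms
Total one-way latency = 75.2925 ms


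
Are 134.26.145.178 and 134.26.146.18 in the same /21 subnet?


Mask: 255.255.248.0
134.26.145.178 AND mask = 134.26.144.0
134.26.146.18 AND mask = 134.26.144.0
Yes, same subnet (134.26.144.0)


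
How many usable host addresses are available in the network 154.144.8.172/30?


Host bits = 32 - 30 = 2
Total addresses = 2^2 = 4
Usable = total - 2 (network and broadcast)
Usable hosts: 2


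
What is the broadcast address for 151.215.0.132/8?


Network: 151.0.0.0/8
Host bits = 24
Set all host bits to 1:
Broadcast: 151.255.255.255


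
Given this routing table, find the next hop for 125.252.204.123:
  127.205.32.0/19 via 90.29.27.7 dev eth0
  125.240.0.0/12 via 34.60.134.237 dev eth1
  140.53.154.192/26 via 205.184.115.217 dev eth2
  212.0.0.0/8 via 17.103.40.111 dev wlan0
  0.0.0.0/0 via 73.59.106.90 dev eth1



Longest prefix match for 125.252.204.123:
  /19 127.205.32.0: no
  /12 125.240.0.0: MATCH
  /26 140.53.154.192: no
  /8 212.0.0.0: no
  /0 0.0.0.0: MATCH
Selected: next-hop 34.60.134.237 via eth1 (matched /12)


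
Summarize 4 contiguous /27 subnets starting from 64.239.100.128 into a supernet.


Original prefix: /27
Number of subnets: 4 = 2^2
New prefix = 27 - 2 = 25
Supernet: 64.239.100.128/25


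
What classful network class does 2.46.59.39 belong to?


First octet: 2
Binary: 00000010
0xxxxxxx -> Class A (1-126)
Class A, default mask 255.0.0.0 (/8)


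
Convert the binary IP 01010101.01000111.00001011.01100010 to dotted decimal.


01010101 = 85
01000111 = 71
00001011 = 11
01100010 = 98
IP: 85.71.11.98


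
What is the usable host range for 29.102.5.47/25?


Network: 29.102.5.0
Broadcast: 29.102.5.127
First usable = network + 1
Last usable = broadcast - 1
Range: 29.102.5.1 to 29.102.5.126


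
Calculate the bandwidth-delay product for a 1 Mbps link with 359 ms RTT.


BDP = bandwidth * RTT
= 1 Mbps * 359 ms
= 1 * 1e6 * 359 / 1000 bits
= 359000 bits
= 44875 bytes
= 43.8232 KB
BDP = 359000 bits (44875 bytes)


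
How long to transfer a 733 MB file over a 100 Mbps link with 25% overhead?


Effective throughput = 100 * (1 - 25/100) = 75 Mbps
File size in Mb = 733 * 8 = 5864 Mb
Time = 5864 / 75
Time = 78.1867 seconds


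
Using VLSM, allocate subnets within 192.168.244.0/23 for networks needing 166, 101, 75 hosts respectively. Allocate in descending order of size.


166 hosts -> /24 (254 usable): 192.168.244.0/24
101 hosts -> /25 (126 usable): 192.168.245.0/25
75 hosts -> /25 (126 usable): 192.168.245.128/25
Allocation: 192.168.244.0/24 (166 hosts, 254 usable); 192.168.245.0/25 (101 hosts, 126 usable); 192.168.245.128/25 (75 hosts, 126 usable)


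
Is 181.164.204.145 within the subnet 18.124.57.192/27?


Subnet network: 18.124.57.192
Test IP AND mask: 181.164.204.128
No, 181.164.204.145 is not in 18.124.57.192/27


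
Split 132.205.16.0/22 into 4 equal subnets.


New prefix = 22 + 2 = 24
Each subnet has 256 addresses
  132.205.16.0/24
  132.205.17.0/24
  132.205.18.0/24
  132.205.19.0/24
Subnets: 132.205.16.0/24, 132.205.17.0/24, 132.205.18.0/24, 132.205.19.0/24


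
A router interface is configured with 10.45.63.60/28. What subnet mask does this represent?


/28 means 28 network bits, 4 host bits
Binary: 11111111111111111111111111110000
Mask: 255.255.255.240


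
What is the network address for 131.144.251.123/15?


IP:   10000011.10010000.11111011.01111011
Mask: 11111111.11111110.00000000.00000000
AND operation:
Net:  10000011.10010000.00000000.00000000
Network: 131.144.0.0/15


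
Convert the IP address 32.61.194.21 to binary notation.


32 = 00100000
61 = 00111101
194 = 11000010
21 = 00010101
Binary: 00100000.00111101.11000010.00010101


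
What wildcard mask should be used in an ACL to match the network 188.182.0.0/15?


Subnet mask: 255.254.0.0
Wildcard = 255.255.255.255 - subnet mask
255 - 255 = 0
255 - 254 = 1
255 - 0 = 255
255 - 0 = 255
Wildcard: 0.1.255.255


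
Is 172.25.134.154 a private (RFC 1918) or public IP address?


RFC 1918 private ranges:
  10.0.0.0/8 (10.0.0.0 - 10.255.255.255)
  172.16.0.0/12 (172.16.0.0 - 172.31.255.255)
  192.168.0.0/16 (192.168.0.0 - 192.168.255.255)
Private (in 172.16.0.0/12)


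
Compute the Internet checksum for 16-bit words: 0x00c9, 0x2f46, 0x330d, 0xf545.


Sum all words (with carry folding):
+ 0x00c9 = 0x00c9
+ 0x2f46 = 0x300f
+ 0x330d = 0x631c
+ 0xf545 = 0x5862
One's complement: ~0x5862
Checksum = 0xa79d


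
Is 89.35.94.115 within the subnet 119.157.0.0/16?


Subnet network: 119.157.0.0
Test IP AND mask: 89.35.0.0
No, 89.35.94.115 is not in 119.157.0.0/16


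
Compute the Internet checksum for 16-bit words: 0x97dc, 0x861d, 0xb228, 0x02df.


Sum all words (with carry folding):
+ 0x97dc = 0x97dc
+ 0x861d = 0x1dfa
+ 0xb228 = 0xd022
+ 0x02df = 0xd301
One's complement: ~0xd301
Checksum = 0x2cfe


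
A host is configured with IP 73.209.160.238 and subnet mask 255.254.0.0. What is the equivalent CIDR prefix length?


Binary: 11111111.11111110.00000000.00000000
Count leading 1s
Prefix: /15


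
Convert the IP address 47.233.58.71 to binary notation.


47 = 00101111
233 = 11101001
58 = 00111010
71 = 01000111
Binary: 00101111.11101001.00111010.01000111


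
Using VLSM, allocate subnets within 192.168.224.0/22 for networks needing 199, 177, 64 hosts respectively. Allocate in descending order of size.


199 hosts -> /24 (254 usable): 192.168.224.0/24
177 hosts -> /24 (254 usable): 192.168.225.0/24
64 hosts -> /25 (126 usable): 192.168.226.0/25
Allocation: 192.168.224.0/24 (199 hosts, 254 usable); 192.168.225.0/24 (177 hosts, 254 usable); 192.168.226.0/25 (64 hosts, 126 usable)


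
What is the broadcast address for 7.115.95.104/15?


Network: 7.114.0.0/15
Host bits = 17
Set all host bits to 1:
Broadcast: 7.115.255.255


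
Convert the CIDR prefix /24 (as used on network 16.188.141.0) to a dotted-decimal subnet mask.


/24 means 24 network bits, 8 host bits
Binary: 11111111111111111111111100000000
Mask: 255.255.255.0


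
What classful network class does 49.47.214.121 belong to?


First octet: 49
Binary: 00110001
0xxxxxxx -> Class A (1-126)
Class A, default mask 255.0.0.0 (/8)


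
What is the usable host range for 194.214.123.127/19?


Network: 194.214.96.0
Broadcast: 194.214.127.255
First usable = network + 1
Last usable = broadcast - 1
Range: 194.214.96.1 to 194.214.127.254


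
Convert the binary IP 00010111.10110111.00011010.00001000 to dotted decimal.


00010111 = 23
10110111 = 183
00011010 = 26
00001000 = 8
IP: 23.183.26.8


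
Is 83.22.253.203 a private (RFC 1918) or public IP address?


RFC 1918 private ranges:
  10.0.0.0/8 (10.0.0.0 - 10.255.255.255)
  172.16.0.0/12 (172.16.0.0 - 172.31.255.255)
  192.168.0.0/16 (192.168.0.0 - 192.168.255.255)
Public (not in any RFC 1918 range)


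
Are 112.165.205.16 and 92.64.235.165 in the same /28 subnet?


Mask: 255.255.255.240
112.165.205.16 AND mask = 112.165.205.16
92.64.235.165 AND mask = 92.64.235.160
No, different subnets (112.165.205.16 vs 92.64.235.160)


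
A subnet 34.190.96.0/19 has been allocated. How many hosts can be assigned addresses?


Host bits = 32 - 19 = 13
Total addresses = 2^13 = 8192
Usable = total - 2 (network and broadcast)
Usable hosts: 8190


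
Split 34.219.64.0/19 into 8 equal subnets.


New prefix = 19 + 3 = 22
Each subnet has 1024 addresses
  34.219.64.0/22
  34.219.68.0/22
  34.219.72.0/22
  34.219.76.0/22
  34.219.80.0/22
  34.219.84.0/22
  34.219.88.0/22
  34.219.92.0/22
Subnets: 34.219.64.0/22, 34.219.68.0/22, 34.219.72.0/22, 34.219.76.0/22, 34.219.80.0/22, 34.219.84.0/22, 34.219.88.0/22, 34.219.92.0/22


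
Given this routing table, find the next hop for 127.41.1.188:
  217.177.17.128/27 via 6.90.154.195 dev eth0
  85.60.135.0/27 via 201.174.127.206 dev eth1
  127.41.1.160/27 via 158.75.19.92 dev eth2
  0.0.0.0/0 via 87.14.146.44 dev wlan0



Longest prefix match for 127.41.1.188:
  /27 217.177.17.128: no
  /27 85.60.135.0: no
  /27 127.41.1.160: MATCH
  /0 0.0.0.0: MATCH
Selected: next-hop 158.75.19.92 via eth2 (matched /27)


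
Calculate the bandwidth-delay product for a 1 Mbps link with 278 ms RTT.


BDP = bandwidth * RTT
= 1 Mbps * 278 ms
= 1 * 1e6 * 278 / 1000 bits
= 278000 bits
= 34750 bytes
= 33.9355 KB
BDP = 278000 bits (34750 bytes)


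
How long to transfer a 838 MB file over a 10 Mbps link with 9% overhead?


Effective throughput = 10 * (1 - 9/100) = 9.1 Mbps
File size in Mb = 838 * 8 = 6704 Mb
Time = 6704 / 9.1
Time = 736.7033 seconds


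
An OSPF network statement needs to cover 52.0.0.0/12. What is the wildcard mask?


Subnet mask: 255.240.0.0
Wildcard = 255.255.255.255 - subnet mask
255 - 255 = 0
255 - 240 = 15
255 - 0 = 255
255 - 0 = 255
Wildcard: 0.15.255.255


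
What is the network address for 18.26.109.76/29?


IP:   00010010.00011010.01101101.01001100
Mask: 11111111.11111111.11111111.11111000
AND operation:
Net:  00010010.00011010.01101101.01001000
Network: 18.26.109.72/29


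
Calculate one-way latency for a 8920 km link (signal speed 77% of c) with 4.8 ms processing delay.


Speed = 0.77 * 3e5 km/s = 231000 km/s
Propagation delay = 8920 / 231000 = 0.0386 s = 38.6147 ms
Processing delay = 4.8 ms
Total one-way latency = 43.4147 ms


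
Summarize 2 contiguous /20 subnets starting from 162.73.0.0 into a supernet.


Original prefix: /20
Number of subnets: 2 = 2^1
New prefix = 20 - 1 = 19
Supernet: 162.73.0.0/19


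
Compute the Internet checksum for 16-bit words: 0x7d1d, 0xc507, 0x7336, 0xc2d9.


Sum all words (with carry folding):
+ 0x7d1d = 0x7d1d
+ 0xc507 = 0x4225
+ 0x7336 = 0xb55b
+ 0xc2d9 = 0x7835
One's complement: ~0x7835
Checksum = 0x87ca


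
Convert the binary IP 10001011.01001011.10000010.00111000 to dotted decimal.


10001011 = 139
01001011 = 75
10000010 = 130
00111000 = 56
IP: 139.75.130.56
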